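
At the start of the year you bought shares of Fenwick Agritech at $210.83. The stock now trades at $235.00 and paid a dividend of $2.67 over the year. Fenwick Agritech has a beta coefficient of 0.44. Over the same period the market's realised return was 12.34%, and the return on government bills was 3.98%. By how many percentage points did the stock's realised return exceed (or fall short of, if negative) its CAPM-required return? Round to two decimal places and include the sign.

+5.07%

Realised HPR = (P1 + D1 − P0) / P0 = (235.00 + 2.67 − 210.83) / 210.83 = 26.84 / 210.83 = 12.7306%
MRP = 12.34% − 3.98% = 8.36%
CAPM required = R_f + β·MRP = 3.98% + 0.44 × 8.36% = 7.6584%
α = realised − required = 12.7306% − 7.6584% = +5.07%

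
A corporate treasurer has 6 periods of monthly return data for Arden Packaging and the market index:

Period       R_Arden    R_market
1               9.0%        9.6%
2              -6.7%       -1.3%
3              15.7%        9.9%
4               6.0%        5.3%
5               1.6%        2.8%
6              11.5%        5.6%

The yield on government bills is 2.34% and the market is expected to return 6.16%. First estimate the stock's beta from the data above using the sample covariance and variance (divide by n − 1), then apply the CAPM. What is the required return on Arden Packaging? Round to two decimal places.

8.91%

Mean R_i = (9.0 − 6.7 + 15.7 + 6.0 + 1.6 + 11.5) / 6 = 6.1833%
Mean R_m = (9.6 − 1.3 + 9.9 + 5.3 + 2.8 + 5.6) / 6 = 5.3167%
Σ(R_i − R̄_i)(R_m − R̄_m) = 153.9717  ⇒  Cov = 153.9717 / 5 = 30.7943
Σ(R_m − R̄_m)² = 89.5483  ⇒  Var(R_m) = 89.5483 / 5 = 17.9097
β = Cov / Var(R_m) = 30.7943 / 17.9097 = 1.7194
MRP = 6.16% − 2.34% = 3.82%
E(R) = R_f + β × MRP = 2.34% + 1.7194 × 3.82% = 8.91%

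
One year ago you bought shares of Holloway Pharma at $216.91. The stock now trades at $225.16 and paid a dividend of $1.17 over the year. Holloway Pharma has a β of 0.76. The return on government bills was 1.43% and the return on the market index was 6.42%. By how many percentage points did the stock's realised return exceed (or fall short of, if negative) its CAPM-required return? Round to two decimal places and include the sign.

-0.88%

Realised HPR = (P1 + D1 − P0) / P0 = (225.16 + 1.17 − 216.91) / 216.91 = 9.42 / 216.91 = 4.3428%
MRP = 6.42% − 1.43% = 4.99%
CAPM required = R_f + β·MRP = 1.43% + 0.76 × 4.99% = 5.2224%
α = realised − required = 4.3428% − 5.2224% = -0.88%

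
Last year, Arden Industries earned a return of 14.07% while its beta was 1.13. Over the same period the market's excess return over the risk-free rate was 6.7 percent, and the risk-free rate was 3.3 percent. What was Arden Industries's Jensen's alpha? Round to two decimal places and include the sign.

CAPM benchmark = R_f + β(R_m − R_f) = 3.3% + 1.13 × 6.7% = 10.8710%
α = actual − benchmark = 14.07% − 10.8710% = +3.20%

+3.20%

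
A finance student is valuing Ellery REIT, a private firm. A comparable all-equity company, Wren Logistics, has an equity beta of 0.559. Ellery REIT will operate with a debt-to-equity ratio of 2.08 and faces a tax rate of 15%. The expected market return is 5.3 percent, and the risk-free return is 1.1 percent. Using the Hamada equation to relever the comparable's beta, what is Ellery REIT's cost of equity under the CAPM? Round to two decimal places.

β_L = β_U × [1 + (1 − t)(D/E)] = 0.559 × [1 + (1 − 0.15) × 2.08]
    = 0.559 × [1 + 0.85 × 2.08] = 0.559 × 2.7680 = 1.5473
MRP = 5.3% − 1.1% = 4.20%
E(R) = R_f + β_L × MRP = 1.1% + 1.5473 × 4.2% = 7.60%

7.60%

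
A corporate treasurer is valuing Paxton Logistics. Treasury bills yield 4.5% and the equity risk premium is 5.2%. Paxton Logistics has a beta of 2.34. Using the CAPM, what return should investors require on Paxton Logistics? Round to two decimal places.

E(R) = R_f + β × MRP = 4.5% + 2.34 × 5.2% = 16.67%

16.67%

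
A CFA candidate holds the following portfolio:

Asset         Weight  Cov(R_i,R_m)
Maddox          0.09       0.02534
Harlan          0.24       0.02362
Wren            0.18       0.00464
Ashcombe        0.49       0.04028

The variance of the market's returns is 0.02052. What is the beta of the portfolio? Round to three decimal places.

1.390

β_Maddox = 0.02534 / 0.02052 = 1.2349
β_Harlan = 0.02362 / 0.02052 = 1.1511
β_Wren = 0.00464 / 0.02052 = 0.2261
β_Ashcombe = 0.04028 / 0.02052 = 1.9630
β_P = Σ w_i β_i = 0.09×1.2349 + 0.24×1.1511 + 0.18×0.2261 + 0.49×1.9630 = 1.3900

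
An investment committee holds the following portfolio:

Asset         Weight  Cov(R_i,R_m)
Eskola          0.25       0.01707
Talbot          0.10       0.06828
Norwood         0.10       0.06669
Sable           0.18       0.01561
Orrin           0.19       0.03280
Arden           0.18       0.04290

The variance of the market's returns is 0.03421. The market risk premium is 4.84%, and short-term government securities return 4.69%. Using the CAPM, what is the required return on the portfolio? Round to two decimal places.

9.58%

β_Eskola = 0.01707 / 0.03421 = 0.4990
β_Talbot = 0.06828 / 0.03421 = 1.9959
β_Norwood = 0.06669 / 0.03421 = 1.9494
β_Sable = 0.01561 / 0.03421 = 0.4563
β_Orrin = 0.03280 / 0.03421 = 0.9588
β_Arden = 0.04290 / 0.03421 = 1.2540
β_P = Σ w_i β_i = 0.25×0.4990 + 0.10×1.9959 + 0.10×1.9494 + 0.18×0.4563 + 0.19×0.9588 + 0.18×1.2540 = 1.0093
E(R_P) = R_f + β_P × MRP = 4.69% + 1.0093 × 4.84% = 9.58%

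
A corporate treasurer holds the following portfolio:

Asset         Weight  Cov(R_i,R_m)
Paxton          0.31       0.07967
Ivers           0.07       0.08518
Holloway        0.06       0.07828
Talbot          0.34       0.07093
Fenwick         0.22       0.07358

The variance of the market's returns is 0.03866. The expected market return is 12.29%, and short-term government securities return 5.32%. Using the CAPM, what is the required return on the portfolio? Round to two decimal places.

β_Paxton = 0.07967 / 0.03866 = 2.0608
β_Ivers = 0.08518 / 0.03866 = 2.2033
β_Holloway = 0.07828 / 0.03866 = 2.0248
β_Talbot = 0.07093 / 0.03866 = 1.8347
β_Fenwick = 0.07358 / 0.03866 = 1.9033
β_P = Σ w_i β_i = 0.31×2.0608 + 0.07×2.2033 + 0.06×2.0248 + 0.34×1.8347 + 0.22×1.9033 = 1.9571
MRP = 12.29% − 5.32% = 6.97%
E(R_P) = R_f + β_P × MRP = 5.32% + 1.9571 × 6.97% = 18.96%

18.96%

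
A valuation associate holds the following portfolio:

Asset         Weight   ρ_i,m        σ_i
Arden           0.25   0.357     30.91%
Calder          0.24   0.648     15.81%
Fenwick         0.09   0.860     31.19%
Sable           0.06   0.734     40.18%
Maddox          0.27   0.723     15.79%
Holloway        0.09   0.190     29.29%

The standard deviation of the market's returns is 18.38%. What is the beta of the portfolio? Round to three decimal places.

0.706

β_Arden = 0.357 × 30.91% / 18.38% = 0.6004
β_Calder = 0.648 × 15.81% / 18.38% = 0.5574
β_Fenwick = 0.860 × 31.19% / 18.38% = 1.4594
β_Sable = 0.734 × 40.18% / 18.38% = 1.6046
β_Maddox = 0.723 × 15.79% / 18.38% = 0.6211
β_Holloway = 0.190 × 29.29% / 18.38% = 0.3028
β_P = Σ w_i β_i = 0.25×0.6004 + 0.24×0.5574 + 0.09×1.4594 + 0.06×1.6046 + 0.27×0.6211 + 0.09×0.3028 = 0.7064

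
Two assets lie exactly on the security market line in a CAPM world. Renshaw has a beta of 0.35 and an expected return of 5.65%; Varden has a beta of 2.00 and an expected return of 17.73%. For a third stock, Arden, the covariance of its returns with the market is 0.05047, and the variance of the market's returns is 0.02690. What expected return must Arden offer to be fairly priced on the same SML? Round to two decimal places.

MRP = (17.73% − 5.65%) / (2.00 − 0.35) = 7.3212%
R_f = 5.65% − 0.35 × 7.3212% = 3.0876%
β_Arden = Cov / Var(R_m) = 0.05047 / 0.02690 = 1.8762
E(R_Arden) = R_f + β × MRP = 3.0876% + 1.8762 × 7.3212% = 16.82%

16.82%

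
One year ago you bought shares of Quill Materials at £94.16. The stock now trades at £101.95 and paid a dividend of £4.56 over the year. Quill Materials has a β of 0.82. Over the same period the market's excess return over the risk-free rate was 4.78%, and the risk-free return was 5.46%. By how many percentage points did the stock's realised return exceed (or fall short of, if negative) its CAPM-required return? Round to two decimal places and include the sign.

Realised HPR = (P1 + D1 − P0) / P0 = (101.95 + 4.56 − 94.16) / 94.16 = 12.35 / 94.16 = 13.1160%
CAPM required = R_f + β·MRP = 5.46% + 0.82 × 4.78% = 9.3796%
α = realised − required = 13.1160% − 9.3796% = +3.74%

+3.74%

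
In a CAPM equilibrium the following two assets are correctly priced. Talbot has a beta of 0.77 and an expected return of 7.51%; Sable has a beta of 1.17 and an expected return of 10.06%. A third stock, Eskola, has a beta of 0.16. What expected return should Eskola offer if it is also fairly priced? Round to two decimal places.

3.62%

MRP (SML slope) = (10.06% − 7.51%) / (1.17 − 0.77) = 2.55% / 0.40 = 6.3750%
R_f (intercept) = 7.51% − 0.77 × 6.3750% = 2.6013%
E(R_Eskola) = R_f + β × MRP = 2.6013% + 0.16 × 6.3750% = 3.62%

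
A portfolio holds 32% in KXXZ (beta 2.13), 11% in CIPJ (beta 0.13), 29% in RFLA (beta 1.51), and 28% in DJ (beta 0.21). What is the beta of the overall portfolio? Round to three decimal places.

1.193

β_P = Σ w_i β_i = 0.32×2.13 + 0.11×0.13 + 0.29×1.51 + 0.28×0.21 = 1.1926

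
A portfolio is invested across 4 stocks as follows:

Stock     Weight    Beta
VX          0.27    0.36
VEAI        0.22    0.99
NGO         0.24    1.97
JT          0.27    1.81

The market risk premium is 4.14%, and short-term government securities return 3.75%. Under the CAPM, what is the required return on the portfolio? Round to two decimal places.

β_P = Σ w_i β_i = 0.27×0.36 + 0.22×0.99 + 0.24×1.97 + 0.27×1.81 = 1.2765
E(R_P) = R_f + β_P × MRP = 3.75% + 1.2765 × 4.14% = 9.03%

9.03%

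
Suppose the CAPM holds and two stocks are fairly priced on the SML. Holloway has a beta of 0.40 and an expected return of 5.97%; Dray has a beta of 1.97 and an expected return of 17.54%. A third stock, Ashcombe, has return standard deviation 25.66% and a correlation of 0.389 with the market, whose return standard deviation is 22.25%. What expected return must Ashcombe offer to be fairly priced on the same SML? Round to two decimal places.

MRP = (17.54% − 5.97%) / (1.97 − 0.40) = 7.3694%
R_f = 5.97% − 0.40 × 7.3694% = 3.0222%
β_Ashcombe = ρ·σ_i/σ_m = 0.389 × 25.66 / 22.25 = 0.4486
E(R_Ashcombe) = R_f + β × MRP = 3.0222% + 0.4486 × 7.3694% = 6.33%

6.33%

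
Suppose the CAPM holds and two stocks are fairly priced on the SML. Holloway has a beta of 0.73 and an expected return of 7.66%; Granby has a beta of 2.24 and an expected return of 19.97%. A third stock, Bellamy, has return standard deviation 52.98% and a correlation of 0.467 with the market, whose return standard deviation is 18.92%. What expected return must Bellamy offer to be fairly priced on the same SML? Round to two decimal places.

MRP = (19.97% − 7.66%) / (2.24 − 0.73) = 8.1523%
R_f = 7.66% − 0.73 × 8.1523% = 1.7088%
β_Bellamy = ρ·σ_i/σ_m = 0.467 × 52.98 / 18.92 = 1.3077
E(R_Bellamy) = R_f + β × MRP = 1.7088% + 1.3077 × 8.1523% = 12.37%

12.37%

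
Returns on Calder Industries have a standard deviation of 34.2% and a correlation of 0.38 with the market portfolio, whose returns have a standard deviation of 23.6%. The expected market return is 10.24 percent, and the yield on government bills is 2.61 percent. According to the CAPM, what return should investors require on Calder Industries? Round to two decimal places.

6.81%

β = ρ × σ_i / σ_m = 0.38 × 34.2% / 23.6% = 0.5507
MRP = 10.24% − 2.61% = 7.63%
E(R) = 2.61% + 0.5507 × 7.63% = 6.81%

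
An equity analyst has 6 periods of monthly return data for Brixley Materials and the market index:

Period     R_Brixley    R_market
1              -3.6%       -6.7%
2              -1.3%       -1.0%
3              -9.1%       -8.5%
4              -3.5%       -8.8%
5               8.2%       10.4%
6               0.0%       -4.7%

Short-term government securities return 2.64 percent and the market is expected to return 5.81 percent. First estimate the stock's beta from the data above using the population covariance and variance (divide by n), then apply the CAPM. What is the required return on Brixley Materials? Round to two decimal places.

4.91%

Mean R_i = (-3.6 − 1.3 − 9.1 − 3.5 + 8.2 + 0.0) / 6 = -1.5500%
Mean R_m = (-6.7 − 1.0 − 8.5 − 8.8 + 10.4 − 4.7) / 6 = -3.2167%
Σ(R_i − R̄_i)(R_m − R̄_m) = 188.9350  ⇒  Cov = 188.9350 / 6 = 31.4892
Σ(R_m − R̄_m)² = 263.7483  ⇒  Var(R_m) = 263.7483 / 6 = 43.9581
β = Cov / Var(R_m) = 31.4892 / 43.9581 = 0.7163
MRP = 5.81% − 2.64% = 3.17%
E(R) = R_f + β × MRP = 2.64% + 0.7163 × 3.17% = 4.91%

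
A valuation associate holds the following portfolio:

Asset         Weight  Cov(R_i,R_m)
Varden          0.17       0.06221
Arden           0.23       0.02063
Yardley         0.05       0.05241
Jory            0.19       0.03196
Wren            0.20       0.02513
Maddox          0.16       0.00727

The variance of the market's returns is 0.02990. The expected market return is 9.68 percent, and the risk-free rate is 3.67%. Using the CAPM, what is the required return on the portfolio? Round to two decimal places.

9.74%

β_Varden = 0.06221 / 0.02990 = 2.0806
β_Arden = 0.02063 / 0.02990 = 0.6900
β_Yardley = 0.05241 / 0.02990 = 1.7528
β_Jory = 0.03196 / 0.02990 = 1.0689
β_Wren = 0.02513 / 0.02990 = 0.8405
β_Maddox = 0.00727 / 0.02990 = 0.2431
β_P = Σ w_i β_i = 0.17×2.0806 + 0.23×0.6900 + 0.05×1.7528 + 0.19×1.0689 + 0.20×0.8405 + 0.16×0.2431 = 1.0101
MRP = 9.68% − 3.67% = 6.01%
E(R_P) = R_f + β_P × MRP = 3.67% + 1.0101 × 6.01% = 9.74%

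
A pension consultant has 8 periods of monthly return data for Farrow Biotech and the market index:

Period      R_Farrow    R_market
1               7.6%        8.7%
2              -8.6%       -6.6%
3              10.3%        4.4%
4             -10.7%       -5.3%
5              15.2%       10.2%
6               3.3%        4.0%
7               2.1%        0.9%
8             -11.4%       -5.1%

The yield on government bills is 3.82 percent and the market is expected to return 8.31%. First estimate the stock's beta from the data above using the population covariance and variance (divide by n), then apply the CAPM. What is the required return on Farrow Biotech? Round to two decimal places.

Mean R_i = (7.6 − 8.6 + 10.3 − 10.7 + 15.2 + 3.3 + 2.1 − 11.4) / 8 = 0.9750%
Mean R_m = (8.7 − 6.6 + 4.4 − 5.3 + 10.2 + 4.0 + 0.9 − 5.1) / 8 = 1.4000%
Σ(R_i − R̄_i)(R_m − R̄_m) = 442.2600  ⇒  Cov = 442.2600 / 8 = 55.2825
Σ(R_m − R̄_m)² = 297.8800  ⇒  Var(R_m) = 297.8800 / 8 = 37.2350
β = Cov / Var(R_m) = 55.2825 / 37.2350 = 1.4847
MRP = 8.31% − 3.82% = 4.49%
E(R) = R_f + β × MRP = 3.82% + 1.4847 × 4.49% = 10.49%

10.49%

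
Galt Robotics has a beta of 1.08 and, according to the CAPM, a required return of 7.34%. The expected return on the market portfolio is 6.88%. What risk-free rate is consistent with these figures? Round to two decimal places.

1.13%

E(R) = R_f + β(E(R_m) − R_f) = R_f(1 − β) + β·E(R_m)
7.34% = R_f × (1 − 1.08) + 1.08 × 6.88%
7.34% = R_f × -0.08 + 7.4304%
R_f = (7.34% − 7.4304%) / -0.08 = 1.13%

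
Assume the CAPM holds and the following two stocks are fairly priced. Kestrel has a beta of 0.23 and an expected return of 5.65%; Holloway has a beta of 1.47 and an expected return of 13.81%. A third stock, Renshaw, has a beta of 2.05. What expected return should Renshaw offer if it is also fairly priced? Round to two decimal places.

17.63%

MRP (SML slope) = (13.81% − 5.65%) / (1.47 − 0.23) = 8.16% / 1.24 = 6.5806%
R_f (intercept) = 5.65% − 0.23 × 6.5806% = 4.1365%
E(R_Renshaw) = R_f + β × MRP = 4.1365% + 2.05 × 6.5806% = 17.63%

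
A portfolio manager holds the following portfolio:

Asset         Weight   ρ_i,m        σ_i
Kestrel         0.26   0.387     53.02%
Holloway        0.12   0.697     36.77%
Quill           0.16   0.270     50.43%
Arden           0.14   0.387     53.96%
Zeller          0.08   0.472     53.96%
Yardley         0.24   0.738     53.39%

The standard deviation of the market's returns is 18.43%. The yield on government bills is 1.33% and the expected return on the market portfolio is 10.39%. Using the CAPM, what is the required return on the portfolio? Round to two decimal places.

13.62%

β_Kestrel = 0.387 × 53.02% / 18.43% = 1.1133
β_Holloway = 0.697 × 36.77% / 18.43% = 1.3906
β_Quill = 0.270 × 50.43% / 18.43% = 0.7388
β_Arden = 0.387 × 53.96% / 18.43% = 1.1331
β_Zeller = 0.472 × 53.96% / 18.43% = 1.3819
β_Yardley = 0.738 × 53.39% / 18.43% = 2.1379
β_P = Σ w_i β_i = 0.26×1.1133 + 0.12×1.3906 + 0.16×0.7388 + 0.14×1.1331 + 0.08×1.3819 + 0.24×2.1379 = 1.3568
MRP = 10.39% − 1.33% = 9.06%
E(R_P) = R_f + β_P × MRP = 1.33% + 1.3568 × 9.06% = 13.62%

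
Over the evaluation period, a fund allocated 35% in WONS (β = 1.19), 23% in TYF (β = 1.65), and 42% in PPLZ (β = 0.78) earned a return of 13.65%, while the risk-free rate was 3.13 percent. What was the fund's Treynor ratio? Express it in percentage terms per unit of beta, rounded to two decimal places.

β_P = 0.35×1.19 + 0.23×1.65 + 0.42×0.78 = 1.1236
Treynor = (R_P − R_f) / β_P = (13.65% − 3.13%) / 1.1236 = 10.52% / 1.1236 = 9.36%

9.36%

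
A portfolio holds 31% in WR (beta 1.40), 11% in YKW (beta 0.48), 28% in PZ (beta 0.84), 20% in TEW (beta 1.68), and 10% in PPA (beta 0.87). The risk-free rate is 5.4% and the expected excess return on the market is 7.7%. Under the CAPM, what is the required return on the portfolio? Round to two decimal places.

14.22%

β_P = Σ w_i β_i = 0.31×1.40 + 0.11×0.48 + 0.28×0.84 + 0.20×1.68 + 0.10×0.87 = 1.1450
E(R_P) = R_f + β_P × MRP = 5.4% + 1.1450 × 7.7% = 14.22%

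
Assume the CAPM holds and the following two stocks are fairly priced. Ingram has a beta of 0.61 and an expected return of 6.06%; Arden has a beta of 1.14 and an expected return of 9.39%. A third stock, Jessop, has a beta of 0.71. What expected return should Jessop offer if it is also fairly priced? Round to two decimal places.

MRP (SML slope) = (9.39% − 6.06%) / (1.14 − 0.61) = 3.33% / 0.53 = 6.2830%
R_f (intercept) = 6.06% − 0.61 × 6.2830% = 2.2274%
E(R_Jessop) = R_f + β × MRP = 2.2274% + 0.71 × 6.2830% = 6.69%

6.69%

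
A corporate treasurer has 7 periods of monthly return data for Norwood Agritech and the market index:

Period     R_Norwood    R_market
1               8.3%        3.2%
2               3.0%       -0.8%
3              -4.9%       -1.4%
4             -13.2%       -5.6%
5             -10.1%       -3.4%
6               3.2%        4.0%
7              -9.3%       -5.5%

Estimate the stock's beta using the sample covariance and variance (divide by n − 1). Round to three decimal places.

1.930

Mean R_i = (8.3 + 3.0 − 4.9 − 13.2 − 10.1 + 3.2 − 9.3) / 7 = -3.2857%
Mean R_m = (3.2 − 0.8 − 1.4 − 5.6 − 3.4 + 4.0 − 5.5) / 7 = -1.3571%
Σ(R_i − R̄_i)(R_m − R̄_m) = 172.0157  ⇒  Cov = 172.0157 / 6 = 28.6693
Σ(R_m − R̄_m)² = 89.1171  ⇒  Var(R_m) = 89.1171 / 6 = 14.8529
β = Cov / Var(R_m) = 28.6693 / 14.8529 = 1.9302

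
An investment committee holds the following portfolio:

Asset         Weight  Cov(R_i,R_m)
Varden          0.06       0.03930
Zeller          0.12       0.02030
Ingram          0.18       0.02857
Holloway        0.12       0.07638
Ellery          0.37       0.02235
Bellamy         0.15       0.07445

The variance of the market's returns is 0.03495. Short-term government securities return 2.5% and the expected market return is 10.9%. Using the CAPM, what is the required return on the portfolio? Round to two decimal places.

β_Varden = 0.03930 / 0.03495 = 1.1245
β_Zeller = 0.02030 / 0.03495 = 0.5808
β_Ingram = 0.02857 / 0.03495 = 0.8175
β_Holloway = 0.07638 / 0.03495 = 2.1854
β_Ellery = 0.02235 / 0.03495 = 0.6395
β_Bellamy = 0.07445 / 0.03495 = 2.1302
β_P = Σ w_i β_i = 0.06×1.1245 + 0.12×0.5808 + 0.18×0.8175 + 0.12×2.1854 + 0.37×0.6395 + 0.15×2.1302 = 1.1027
MRP = 10.9% − 2.5% = 8.40%
E(R_P) = R_f + β_P × MRP = 2.5% + 1.1027 × 8.4% = 11.76%

11.76%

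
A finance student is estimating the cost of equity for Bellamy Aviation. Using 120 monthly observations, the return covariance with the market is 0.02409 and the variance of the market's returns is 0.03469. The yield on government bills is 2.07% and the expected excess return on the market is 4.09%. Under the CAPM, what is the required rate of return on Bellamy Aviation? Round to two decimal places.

4.91%

β = Cov(R_i, R_m) / Var(R_m) = 0.02409 / 0.03469 = 0.6944
E(R) = R_f + β × MRP = 2.07% + 0.6944 × 4.09% = 4.91%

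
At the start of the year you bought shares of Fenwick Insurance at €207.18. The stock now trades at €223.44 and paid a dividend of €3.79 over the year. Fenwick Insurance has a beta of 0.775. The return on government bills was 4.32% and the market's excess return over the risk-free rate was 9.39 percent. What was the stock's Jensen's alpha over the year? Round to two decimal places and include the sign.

-1.92%

Realised HPR = (P1 + D1 − P0) / P0 = (223.44 + 3.79 − 207.18) / 207.18 = 20.05 / 207.18 = 9.6776%
CAPM required = R_f + β·MRP = 4.32% + 0.775 × 9.39% = 11.59725%
α = realised − required = 9.6776% − 11.59725% = -1.92%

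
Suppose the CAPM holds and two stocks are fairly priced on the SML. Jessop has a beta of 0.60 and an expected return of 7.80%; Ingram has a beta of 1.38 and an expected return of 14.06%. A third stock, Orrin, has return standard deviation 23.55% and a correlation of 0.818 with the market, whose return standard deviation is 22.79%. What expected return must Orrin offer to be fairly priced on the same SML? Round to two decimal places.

9.77%

MRP = (14.06% − 7.80%) / (1.38 − 0.60) = 8.0256%
R_f = 7.80% − 0.60 × 8.0256% = 2.9846%
β_Orrin = ρ·σ_i/σ_m = 0.818 × 23.55 / 22.79 = 0.8453
E(R_Orrin) = R_f + β × MRP = 2.9846% + 0.8453 × 8.0256% = 9.77%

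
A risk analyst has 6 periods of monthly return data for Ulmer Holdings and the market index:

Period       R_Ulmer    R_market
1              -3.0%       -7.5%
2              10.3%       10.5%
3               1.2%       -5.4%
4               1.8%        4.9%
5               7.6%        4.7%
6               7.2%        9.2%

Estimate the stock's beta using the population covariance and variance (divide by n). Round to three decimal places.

Mean R_i = (-3.0 + 10.3 + 1.2 + 1.8 + 7.6 + 7.2) / 6 = 4.1833%
Mean R_m = (-7.5 + 10.5 − 5.4 + 4.9 + 4.7 + 9.2) / 6 = 2.7333%
Σ(R_i − R̄_i)(R_m − R̄_m) = 166.3433  ⇒  Cov = 166.3433 / 6 = 27.7239
Σ(R_m − R̄_m)² = 281.5733  ⇒  Var(R_m) = 281.5733 / 6 = 46.9289
β = Cov / Var(R_m) = 27.7239 / 46.9289 = 0.5908

0.591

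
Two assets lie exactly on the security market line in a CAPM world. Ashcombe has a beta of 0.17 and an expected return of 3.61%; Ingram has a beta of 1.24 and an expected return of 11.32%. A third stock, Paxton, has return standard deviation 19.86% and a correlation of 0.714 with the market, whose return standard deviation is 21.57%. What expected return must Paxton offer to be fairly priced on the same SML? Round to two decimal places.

MRP = (11.32% − 3.61%) / (1.24 − 0.17) = 7.2056%
R_f = 3.61% − 0.17 × 7.2056% = 2.3850%
β_Paxton = ρ·σ_i/σ_m = 0.714 × 19.86 / 21.57 = 0.6574
E(R_Paxton) = R_f + β × MRP = 2.3850% + 0.6574 × 7.2056% = 7.12%

7.12%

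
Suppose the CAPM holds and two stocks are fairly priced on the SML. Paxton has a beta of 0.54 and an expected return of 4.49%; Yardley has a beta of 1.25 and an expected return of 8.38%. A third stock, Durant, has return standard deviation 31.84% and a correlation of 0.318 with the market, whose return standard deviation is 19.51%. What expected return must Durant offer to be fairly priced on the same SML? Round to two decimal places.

MRP = (8.38% − 4.49%) / (1.25 − 0.54) = 5.4789%
R_f = 4.49% − 0.54 × 5.4789% = 1.5314%
β_Durant = ρ·σ_i/σ_m = 0.318 × 31.84 / 19.51 = 0.5190
E(R_Durant) = R_f + β × MRP = 1.5314% + 0.5190 × 5.4789% = 4.37%

4.37%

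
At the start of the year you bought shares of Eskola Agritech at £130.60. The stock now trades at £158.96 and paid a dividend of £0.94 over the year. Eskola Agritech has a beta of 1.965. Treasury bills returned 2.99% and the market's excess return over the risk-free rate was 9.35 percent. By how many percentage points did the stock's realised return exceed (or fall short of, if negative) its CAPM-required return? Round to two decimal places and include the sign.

Realised HPR = (P1 + D1 − P0) / P0 = (158.96 + 0.94 − 130.60) / 130.60 = 29.30 / 130.60 = 22.4349%
CAPM required = R_f + β·MRP = 2.99% + 1.965 × 9.35% = 21.36275%
α = realised − required = 22.4349% − 21.36275% = +1.07%

+1.07%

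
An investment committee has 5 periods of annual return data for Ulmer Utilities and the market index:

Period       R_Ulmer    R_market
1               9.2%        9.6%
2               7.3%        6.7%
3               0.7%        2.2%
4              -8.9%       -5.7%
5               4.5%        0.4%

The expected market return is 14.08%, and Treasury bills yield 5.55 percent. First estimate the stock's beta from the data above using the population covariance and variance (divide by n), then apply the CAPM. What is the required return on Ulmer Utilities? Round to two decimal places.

15.17%

Mean R_i = (9.2 + 7.3 + 0.7 − 8.9 + 4.5) / 5 = 2.5600%
Mean R_m = (9.6 + 6.7 + 2.2 − 5.7 + 0.4) / 5 = 2.6400%
Σ(R_i − R̄_i)(R_m − R̄_m) = 157.5080  ⇒  Cov = 157.5080 / 5 = 31.5016
Σ(R_m − R̄_m)² = 139.6920  ⇒  Var(R_m) = 139.6920 / 5 = 27.9384
β = Cov / Var(R_m) = 31.5016 / 27.9384 = 1.1275
MRP = 14.08% − 5.55% = 8.53%
E(R) = R_f + β × MRP = 5.55% + 1.1275 × 8.53% = 15.17%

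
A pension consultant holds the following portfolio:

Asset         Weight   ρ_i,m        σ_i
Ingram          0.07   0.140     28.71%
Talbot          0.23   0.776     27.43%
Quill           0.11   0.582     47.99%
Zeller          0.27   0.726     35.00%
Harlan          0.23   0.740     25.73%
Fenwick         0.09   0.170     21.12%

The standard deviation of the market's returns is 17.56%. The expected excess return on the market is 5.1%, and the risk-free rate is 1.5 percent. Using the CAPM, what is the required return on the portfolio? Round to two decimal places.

β_Ingram = 0.140 × 28.71% / 17.56% = 0.2289
β_Talbot = 0.776 × 27.43% / 17.56% = 1.2122
β_Quill = 0.582 × 47.99% / 17.56% = 1.5906
β_Zeller = 0.726 × 35.00% / 17.56% = 1.4470
β_Harlan = 0.740 × 25.73% / 17.56% = 1.0843
β_Fenwick = 0.170 × 21.12% / 17.56% = 0.2045
β_P = Σ w_i β_i = 0.07×0.2289 + 0.23×1.2122 + 0.11×1.5906 + 0.27×1.4470 + 0.23×1.0843 + 0.09×0.2045 = 1.1283
E(R_P) = R_f + β_P × MRP = 1.5% + 1.1283 × 5.1% = 7.25%

7.25%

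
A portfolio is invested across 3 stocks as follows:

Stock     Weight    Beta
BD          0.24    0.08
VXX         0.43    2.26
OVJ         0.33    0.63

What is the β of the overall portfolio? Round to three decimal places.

β_P = Σ w_i β_i = 0.24×0.08 + 0.43×2.26 + 0.33×0.63 = 1.1989

1.199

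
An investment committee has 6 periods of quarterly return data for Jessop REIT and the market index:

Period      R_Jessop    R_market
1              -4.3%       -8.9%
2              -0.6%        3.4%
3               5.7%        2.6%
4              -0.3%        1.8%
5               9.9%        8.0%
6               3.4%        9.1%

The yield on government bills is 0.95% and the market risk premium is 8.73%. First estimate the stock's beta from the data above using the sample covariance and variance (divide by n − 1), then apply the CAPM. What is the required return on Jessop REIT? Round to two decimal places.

Mean R_i = (-4.3 − 0.6 + 5.7 − 0.3 + 9.9 + 3.4) / 6 = 2.3000%
Mean R_m = (-8.9 + 3.4 + 2.6 + 1.8 + 8.0 + 9.1) / 6 = 2.6667%
Σ(R_i − R̄_i)(R_m − R̄_m) = 123.8500  ⇒  Cov = 123.8500 / 5 = 24.7700
Σ(R_m − R̄_m)² = 204.9133  ⇒  Var(R_m) = 204.9133 / 5 = 40.9827
β = Cov / Var(R_m) = 24.7700 / 40.9827 = 0.6044
E(R) = R_f + β × MRP = 0.95% + 0.6044 × 8.73% = 6.23%

6.23%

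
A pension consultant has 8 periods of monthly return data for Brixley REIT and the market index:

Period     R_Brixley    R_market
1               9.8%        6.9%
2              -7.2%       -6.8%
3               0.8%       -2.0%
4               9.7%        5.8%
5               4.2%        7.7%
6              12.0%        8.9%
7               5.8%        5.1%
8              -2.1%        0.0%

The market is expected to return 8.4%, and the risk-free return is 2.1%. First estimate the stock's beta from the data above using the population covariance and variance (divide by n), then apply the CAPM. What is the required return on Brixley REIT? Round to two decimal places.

Mean R_i = (9.8 − 7.2 + 0.8 + 9.7 + 4.2 + 12.0 + 5.8 − 2.1) / 8 = 4.1250%
Mean R_m = (6.9 − 6.8 − 2.0 + 5.8 + 7.7 + 8.9 + 5.1 + 0.0) / 8 = 3.2000%
Σ(R_i − R̄_i)(R_m − R̄_m) = 234.3600  ⇒  Cov = 234.3600 / 8 = 29.2950
Σ(R_m − R̄_m)² = 214.0800  ⇒  Var(R_m) = 214.0800 / 8 = 26.7600
β = Cov / Var(R_m) = 29.2950 / 26.7600 = 1.0947
MRP = 8.4% − 2.1% = 6.30%
E(R) = R_f + β × MRP = 2.1% + 1.0947 × 6.3% = 9.00%

9.00%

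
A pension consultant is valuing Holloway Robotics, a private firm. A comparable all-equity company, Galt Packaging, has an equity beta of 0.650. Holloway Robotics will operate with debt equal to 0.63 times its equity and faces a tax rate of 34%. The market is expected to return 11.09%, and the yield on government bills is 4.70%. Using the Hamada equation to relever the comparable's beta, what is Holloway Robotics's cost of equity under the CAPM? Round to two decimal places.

β_L = β_U × [1 + (1 − t)(D/E)] = 0.650 × [1 + (1 − 0.34) × 0.63]
    = 0.650 × [1 + 0.66 × 0.63] = 0.650 × 1.4158 = 0.9203
MRP = 11.09% − 4.70% = 6.39%
E(R) = R_f + β_L × MRP = 4.70% + 0.9203 × 6.39% = 10.58%

10.58%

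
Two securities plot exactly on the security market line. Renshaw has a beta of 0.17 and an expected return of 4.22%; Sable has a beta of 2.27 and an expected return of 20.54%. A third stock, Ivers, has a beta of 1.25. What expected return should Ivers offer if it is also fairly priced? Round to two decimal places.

MRP (SML slope) = (20.54% − 4.22%) / (2.27 − 0.17) = 16.32% / 2.10 = 7.7714%
R_f (intercept) = 4.22% − 0.17 × 7.7714% = 2.8989%
E(R_Ivers) = R_f + β × MRP = 2.8989% + 1.25 × 7.7714% = 12.61%

12.61%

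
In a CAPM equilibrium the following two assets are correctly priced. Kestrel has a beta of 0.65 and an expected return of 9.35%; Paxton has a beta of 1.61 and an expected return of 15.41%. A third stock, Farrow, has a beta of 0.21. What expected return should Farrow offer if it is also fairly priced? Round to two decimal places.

MRP (SML slope) = (15.41% − 9.35%) / (1.61 − 0.65) = 6.06% / 0.96 = 6.3125%
R_f (intercept) = 9.35% − 0.65 × 6.3125% = 5.2469%
E(R_Farrow) = R_f + β × MRP = 5.2469% + 0.21 × 6.3125% = 6.57%

6.57%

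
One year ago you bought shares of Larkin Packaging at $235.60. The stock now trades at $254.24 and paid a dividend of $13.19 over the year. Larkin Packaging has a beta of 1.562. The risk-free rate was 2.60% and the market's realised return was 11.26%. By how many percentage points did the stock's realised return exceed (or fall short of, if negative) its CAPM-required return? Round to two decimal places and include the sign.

-2.62%

Realised HPR = (P1 + D1 − P0) / P0 = (254.24 + 13.19 − 235.60) / 235.60 = 31.83 / 235.60 = 13.5102%
MRP = 11.26% − 2.60% = 8.66%
CAPM required = R_f + β·MRP = 2.60% + 1.562 × 8.66% = 16.12692%
α = realised − required = 13.5102% − 16.12692% = -2.62%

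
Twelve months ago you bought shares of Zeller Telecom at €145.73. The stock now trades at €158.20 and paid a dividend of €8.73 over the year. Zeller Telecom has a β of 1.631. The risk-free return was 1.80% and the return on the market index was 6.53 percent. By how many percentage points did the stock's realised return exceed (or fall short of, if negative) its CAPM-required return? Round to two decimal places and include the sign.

Realised HPR = (P1 + D1 − P0) / P0 = (158.20 + 8.73 − 145.73) / 145.73 = 21.20 / 145.73 = 14.5475%
MRP = 6.53% − 1.80% = 4.73%
CAPM required = R_f + β·MRP = 1.80% + 1.631 × 4.73% = 9.51463%
α = realised − required = 14.5475% − 9.51463% = +5.03%

+5.03%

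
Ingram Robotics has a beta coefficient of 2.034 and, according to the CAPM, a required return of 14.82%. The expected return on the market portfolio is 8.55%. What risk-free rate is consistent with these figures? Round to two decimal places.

E(R) = R_f + β(E(R_m) − R_f) = R_f(1 − β) + β·E(R_m)
14.82% = R_f × (1 − 2.034) + 2.034 × 8.55%
14.82% = R_f × -1.034 + 17.39070%
R_f = (14.82% − 17.39070%) / -1.034 = 2.49%

2.49%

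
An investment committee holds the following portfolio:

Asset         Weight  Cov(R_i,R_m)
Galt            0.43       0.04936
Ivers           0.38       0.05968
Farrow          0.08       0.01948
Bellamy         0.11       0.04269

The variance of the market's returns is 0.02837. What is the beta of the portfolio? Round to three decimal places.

1.768

β_Galt = 0.04936 / 0.02837 = 1.7399
β_Ivers = 0.05968 / 0.02837 = 2.1036
β_Farrow = 0.01948 / 0.02837 = 0.6866
β_Bellamy = 0.04269 / 0.02837 = 1.5048
β_P = Σ w_i β_i = 0.43×1.7399 + 0.38×2.1036 + 0.08×0.6866 + 0.11×1.5048 = 1.7680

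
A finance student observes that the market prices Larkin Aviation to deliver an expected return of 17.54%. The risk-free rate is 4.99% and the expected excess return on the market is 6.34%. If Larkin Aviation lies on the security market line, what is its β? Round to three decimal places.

1.979

β = (E(R) − R_f) / MRP = (17.54% − 4.99%) / 6.34% = 12.55% / 6.34% = 1.979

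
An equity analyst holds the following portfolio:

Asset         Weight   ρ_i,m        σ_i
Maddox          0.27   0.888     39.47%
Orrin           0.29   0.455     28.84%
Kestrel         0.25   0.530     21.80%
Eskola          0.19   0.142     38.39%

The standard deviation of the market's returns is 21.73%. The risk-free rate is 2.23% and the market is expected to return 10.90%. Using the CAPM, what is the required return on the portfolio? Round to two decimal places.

β_Maddox = 0.888 × 39.47% / 21.73% = 1.6129
β_Orrin = 0.455 × 28.84% / 21.73% = 0.6039
β_Kestrel = 0.530 × 21.80% / 21.73% = 0.5317
β_Eskola = 0.142 × 38.39% / 21.73% = 0.2509
β_P = Σ w_i β_i = 0.27×1.6129 + 0.29×0.6039 + 0.25×0.5317 + 0.19×0.2509 = 0.7912
MRP = 10.90% − 2.23% = 8.67%
E(R_P) = R_f + β_P × MRP = 2.23% + 0.7912 × 8.67% = 9.09%

9.09%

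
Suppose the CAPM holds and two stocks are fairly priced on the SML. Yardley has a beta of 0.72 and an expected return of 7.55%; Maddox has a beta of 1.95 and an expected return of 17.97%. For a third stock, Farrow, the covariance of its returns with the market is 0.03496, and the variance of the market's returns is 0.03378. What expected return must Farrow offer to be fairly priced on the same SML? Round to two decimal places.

10.22%

MRP = (17.97% − 7.55%) / (1.95 − 0.72) = 8.4715%
R_f = 7.55% − 0.72 × 8.4715% = 1.4505%
β_Farrow = Cov / Var(R_m) = 0.03496 / 0.03378 = 1.0349
E(R_Farrow) = R_f + β × MRP = 1.4505% + 1.0349 × 8.4715% = 10.22%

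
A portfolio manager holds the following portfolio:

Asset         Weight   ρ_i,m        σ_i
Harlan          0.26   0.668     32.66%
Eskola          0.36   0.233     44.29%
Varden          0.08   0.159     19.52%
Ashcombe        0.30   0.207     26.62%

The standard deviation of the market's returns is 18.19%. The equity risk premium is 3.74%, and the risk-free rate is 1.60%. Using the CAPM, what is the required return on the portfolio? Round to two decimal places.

β_Harlan = 0.668 × 32.66% / 18.19% = 1.1994
β_Eskola = 0.233 × 44.29% / 18.19% = 0.5673
β_Varden = 0.159 × 19.52% / 18.19% = 0.1706
β_Ashcombe = 0.207 × 26.62% / 18.19% = 0.3029
β_P = Σ w_i β_i = 0.26×1.1994 + 0.36×0.5673 + 0.08×0.1706 + 0.30×0.3029 = 0.6206
E(R_P) = R_f + β_P × MRP = 1.60% + 0.6206 × 3.74% = 3.92%

3.92%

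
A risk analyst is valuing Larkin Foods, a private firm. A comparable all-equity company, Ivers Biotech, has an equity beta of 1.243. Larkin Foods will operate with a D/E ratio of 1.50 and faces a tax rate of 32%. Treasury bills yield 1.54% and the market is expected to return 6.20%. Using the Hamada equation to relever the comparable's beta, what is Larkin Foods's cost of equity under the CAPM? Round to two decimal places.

13.24%

β_L = β_U × [1 + (1 − t)(D/E)] = 1.243 × [1 + (1 − 0.32) × 1.50]
    = 1.243 × [1 + 0.68 × 1.50] = 1.243 × 2.0200 = 2.5109
MRP = 6.20% − 1.54% = 4.66%
E(R) = R_f + β_L × MRP = 1.54% + 2.5109 × 4.66% = 13.24%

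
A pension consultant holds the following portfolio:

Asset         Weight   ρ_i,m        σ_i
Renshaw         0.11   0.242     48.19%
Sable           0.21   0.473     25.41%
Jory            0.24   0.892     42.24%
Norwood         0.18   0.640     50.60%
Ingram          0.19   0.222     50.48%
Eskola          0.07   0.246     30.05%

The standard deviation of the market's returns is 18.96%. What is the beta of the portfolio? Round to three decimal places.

1.125

β_Renshaw = 0.242 × 48.19% / 18.96% = 0.6151
β_Sable = 0.473 × 25.41% / 18.96% = 0.6339
β_Jory = 0.892 × 42.24% / 18.96% = 1.9872
β_Norwood = 0.640 × 50.60% / 18.96% = 1.7080
β_Ingram = 0.222 × 50.48% / 18.96% = 0.5911
β_Eskola = 0.246 × 30.05% / 18.96% = 0.3899
β_P = Σ w_i β_i = 0.11×0.6151 + 0.21×0.6339 + 0.24×1.9872 + 0.18×1.7080 + 0.19×0.5911 + 0.07×0.3899 = 1.1248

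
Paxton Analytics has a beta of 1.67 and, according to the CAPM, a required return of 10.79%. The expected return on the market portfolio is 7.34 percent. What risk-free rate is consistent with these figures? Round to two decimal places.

E(R) = R_f + β(E(R_m) − R_f) = R_f(1 − β) + β·E(R_m)
10.79% = R_f × (1 − 1.67) + 1.67 × 7.34%
10.79% = R_f × -0.67 + 12.2578%
R_f = (10.79% − 12.2578%) / -0.67 = 2.19%

2.19%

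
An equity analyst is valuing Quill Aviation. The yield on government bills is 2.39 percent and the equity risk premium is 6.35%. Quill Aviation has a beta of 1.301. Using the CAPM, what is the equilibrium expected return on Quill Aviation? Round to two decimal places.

E(R) = R_f + β × MRP = 2.39% + 1.301 × 6.35% = 10.65%

10.65%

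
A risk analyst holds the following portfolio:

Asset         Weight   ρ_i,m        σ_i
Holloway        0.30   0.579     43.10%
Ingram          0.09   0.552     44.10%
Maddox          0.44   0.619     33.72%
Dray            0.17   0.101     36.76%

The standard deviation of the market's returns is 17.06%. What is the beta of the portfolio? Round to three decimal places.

β_Holloway = 0.579 × 43.10% / 17.06% = 1.4628
β_Ingram = 0.552 × 44.10% / 17.06% = 1.4269
β_Maddox = 0.619 × 33.72% / 17.06% = 1.2235
β_Dray = 0.101 × 36.76% / 17.06% = 0.2176
β_P = Σ w_i β_i = 0.30×1.4628 + 0.09×1.4269 + 0.44×1.2235 + 0.17×0.2176 = 1.1426

1.143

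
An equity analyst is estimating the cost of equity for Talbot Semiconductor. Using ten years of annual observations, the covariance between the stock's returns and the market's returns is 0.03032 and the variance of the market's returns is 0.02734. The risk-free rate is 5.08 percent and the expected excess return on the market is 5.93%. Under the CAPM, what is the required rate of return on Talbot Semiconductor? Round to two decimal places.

11.66%

β = Cov(R_i, R_m) / Var(R_m) = 0.03032 / 0.02734 = 1.1090
E(R) = R_f + β × MRP = 5.08% + 1.1090 × 5.93% = 11.66%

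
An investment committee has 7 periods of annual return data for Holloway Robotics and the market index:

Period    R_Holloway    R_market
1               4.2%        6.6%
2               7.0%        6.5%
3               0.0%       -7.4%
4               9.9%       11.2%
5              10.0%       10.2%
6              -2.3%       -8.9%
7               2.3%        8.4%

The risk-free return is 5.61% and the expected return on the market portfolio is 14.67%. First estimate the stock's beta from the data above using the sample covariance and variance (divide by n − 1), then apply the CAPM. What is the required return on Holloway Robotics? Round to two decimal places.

10.10%

Mean R_i = (4.2 + 7.0 + 0.0 + 9.9 + 10.0 − 2.3 + 2.3) / 7 = 4.4429%
Mean R_m = (6.6 + 6.5 − 7.4 + 11.2 + 10.2 − 8.9 + 8.4) / 7 = 3.8000%
Σ(R_i − R̄_i)(R_m − R̄_m) = 207.7100  ⇒  Cov = 207.7100 / 6 = 34.6183
Σ(R_m − R̄_m)² = 418.7400  ⇒  Var(R_m) = 418.7400 / 6 = 69.7900
β = Cov / Var(R_m) = 34.6183 / 69.7900 = 0.4960
MRP = 14.67% − 5.61% = 9.06%
E(R) = R_f + β × MRP = 5.61% + 0.4960 × 9.06% = 10.10%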